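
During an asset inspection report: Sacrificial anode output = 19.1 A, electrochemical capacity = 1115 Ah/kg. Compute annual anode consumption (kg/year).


Annual consumption = current * hours per year / capacity
Rate = 19.1 * 8760 / 1115 = 150.1 kg/year

150.1 kg/year


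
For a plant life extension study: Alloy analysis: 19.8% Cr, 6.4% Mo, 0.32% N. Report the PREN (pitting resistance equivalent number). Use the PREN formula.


Apply the PREN formula: PREN = Cr + 3.3*Mo + 16*N
PREN = 19.8 + 3.3*6.4 + 16*0.32
PREN = 19.8 + 21.12 + 5.12 = 46.04

46.04


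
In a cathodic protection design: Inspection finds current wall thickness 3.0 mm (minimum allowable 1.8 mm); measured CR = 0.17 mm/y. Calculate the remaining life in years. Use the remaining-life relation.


Apply the remaining-life relation: RL = (t_current − t_min) / CR
RL = (3.0 − 1.8) / 0.17 = 1.2 / 0.17 = 7.1 years

7.1 years


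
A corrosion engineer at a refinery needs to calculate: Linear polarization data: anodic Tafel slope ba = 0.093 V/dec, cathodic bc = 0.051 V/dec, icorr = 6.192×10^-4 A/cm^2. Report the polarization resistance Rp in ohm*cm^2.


Apply the Stern-Geary equation: Rp = ba*bc / (2.303*icorr*(ba+bc))
ba*bc = 0.093*0.051 = 0.004743
ba+bc = 0.144; 2.303*icorr*(ba+bc) = 2.303*6.192×10^-4*0.144 = 2.0534653×10^-4
Rp = 0.004743 / 2.0534653×10^-4 = 23.1 ohm*cm^2

23.1 ohm*cm^2


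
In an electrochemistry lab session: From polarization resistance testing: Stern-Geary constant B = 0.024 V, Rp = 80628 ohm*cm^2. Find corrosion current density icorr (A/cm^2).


Apply the Stern-Geary relation: icorr = B / Rp
icorr = 0.024 / 80628 = 2.977×10^-7 A/cm^2

2.977×10^-7 A/cm^2


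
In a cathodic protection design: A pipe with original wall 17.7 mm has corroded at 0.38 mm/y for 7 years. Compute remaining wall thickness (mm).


Remaining wall = original − CR × time
t = 17.7 − 0.38*7 = 17.7 − 2.66 = 15.04 mm

15.04 mm


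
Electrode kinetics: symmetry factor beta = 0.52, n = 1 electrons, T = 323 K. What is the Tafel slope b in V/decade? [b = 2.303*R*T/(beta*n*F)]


Apply the Tafel slope relation: b = 2.303*R*T/(beta*n*F)
Numerator: 2.303 * 8.314 * 323 = 6184.53
Denominator: 0.52 * 1 * 96485 = 50172.2
b = 6184.53 / 50172.2 = 0.123 V/decade

0.123 V/decade


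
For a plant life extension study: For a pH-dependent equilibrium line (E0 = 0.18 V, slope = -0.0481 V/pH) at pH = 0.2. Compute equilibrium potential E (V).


Apply the Pourbaix line equation: E = E0 + slope*pH
E = 0.18 + (-0.0481)*0.2 = 0.18 + (-0.00962) = 0.17038 V
Rounded to 4 decimal places: E = 0.1704 V

0.1704 V


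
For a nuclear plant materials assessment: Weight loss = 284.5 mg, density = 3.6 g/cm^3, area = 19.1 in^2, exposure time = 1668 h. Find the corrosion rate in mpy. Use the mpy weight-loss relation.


Apply the mpy weight-loss relation: CR = 534 * W / (D * A * T)
Numerator: 534 * 284.5 = 151923.0
Denominator: 3.6 * 19.1 * 1668 = 114691.68
CR = 151923.0 / 114691.68 = 1.3246 mpy

1.3246 mpy


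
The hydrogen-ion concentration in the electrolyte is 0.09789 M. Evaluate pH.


pH = −log10[H+]
pH = −log10(0.09789) = 1.01

1.01


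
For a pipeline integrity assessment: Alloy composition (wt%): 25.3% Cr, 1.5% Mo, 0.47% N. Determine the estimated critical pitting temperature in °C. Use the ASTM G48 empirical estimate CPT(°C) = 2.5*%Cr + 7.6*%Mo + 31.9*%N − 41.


Apply the ASTM G48 empirical CPT estimate: CPT(°C) = 2.5*%Cr + 7.6*%Mo + 31.9*%N − 41
2.5*25.3 = 63.25; 7.6*1.5 = 11.4; 31.9*0.47 = 14.993
CPT = 63.25 + 11.4 + 14.993 − 41 = 48.643 °C
Rounded to 0.1 °C: CPT ≈ 48.6 °C

48.6 °C


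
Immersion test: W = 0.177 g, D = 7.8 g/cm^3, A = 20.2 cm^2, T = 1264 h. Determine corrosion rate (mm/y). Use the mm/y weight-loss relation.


Apply the mm/y weight-loss relation: CR = 87600 * W / (D * A * T)
Numerator: 87600 * 0.177 = 15505.2
Denominator: 7.8 * 20.2 * 1264 = 199155.84
CR = 15505.2 / 199155.84 = 0.07785 mm/y

0.07785 mm/y


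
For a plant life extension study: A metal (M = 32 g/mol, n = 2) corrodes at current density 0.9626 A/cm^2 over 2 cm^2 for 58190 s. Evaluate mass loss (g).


Apply Faraday's law: m = i*A*t*M / (n*F)
Total charge passed Q = i*A*t = 0.9626*2*58190 = 112027.388 C
m = Q*M/(n*F) = 112027.388*32/(2*96485) = 18.57738 g

18.57738 g


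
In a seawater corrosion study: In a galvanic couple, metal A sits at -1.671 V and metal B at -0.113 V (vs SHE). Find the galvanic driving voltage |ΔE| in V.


Driving voltage is the absolute potential difference.
|ΔE| = |-1.671 − (-0.113)| = 1.558 V

1.558 V


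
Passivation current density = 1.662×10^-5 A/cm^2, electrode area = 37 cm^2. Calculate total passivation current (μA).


I = i_pass * A, then convert A → μA (×10^6)
I = 1.662×10^-5 * 37 * 10^6 = 614.94 μA

614.94 μA


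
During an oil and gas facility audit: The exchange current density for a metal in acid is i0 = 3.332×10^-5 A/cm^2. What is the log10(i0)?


i0 = 3.332×10^-5 A/cm^2
log10(i0) = -4.477

-4.477


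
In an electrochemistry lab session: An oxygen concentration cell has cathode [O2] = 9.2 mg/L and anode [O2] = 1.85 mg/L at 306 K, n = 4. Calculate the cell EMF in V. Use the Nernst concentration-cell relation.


Apply the Nernst concentration-cell relation: E = (RT/nF)*ln(C_cathode/C_anode)
RT/nF = 8.314*306/(4*96485) = 0.00659192 V
ln(9.2/1.85) = 1.60402
E = 0.00659192 * 1.60402 = 0.01057 V

0.01057 V


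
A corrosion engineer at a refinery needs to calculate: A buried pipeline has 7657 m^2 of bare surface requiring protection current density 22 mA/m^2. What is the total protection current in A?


I = area * current density, then convert mA → A (÷1000)
I = 7657 * 22 / 1000 = 168.45 A

168.45 A


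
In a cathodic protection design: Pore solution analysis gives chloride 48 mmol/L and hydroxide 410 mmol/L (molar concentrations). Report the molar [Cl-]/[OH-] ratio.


Threshold parameter = [Cl-] / [OH-] (molar basis; both in mmol/L, so units cancel)
Ratio = 48 / 410 = 0.12

0.12


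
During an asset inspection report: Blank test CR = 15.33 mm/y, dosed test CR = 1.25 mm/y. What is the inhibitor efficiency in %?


Apply the inhibitor-efficiency definition: IE = (CR_blank − CR_inh)/CR_blank × 100
IE = (15.33 − 1.25) / 15.33 × 100
IE = 14.08 / 15.33 × 100 = 91.8 %

91.8 %


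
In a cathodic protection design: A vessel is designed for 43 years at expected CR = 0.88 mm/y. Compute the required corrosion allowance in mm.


Corrosion allowance = CR × design life
CA = 0.88 * 43 = 37.84 mm

37.84 mm


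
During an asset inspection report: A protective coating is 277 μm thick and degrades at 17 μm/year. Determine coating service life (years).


Service life = thickness / degradation rate
Life = 277 / 17 = 16.3 years

16.3 years


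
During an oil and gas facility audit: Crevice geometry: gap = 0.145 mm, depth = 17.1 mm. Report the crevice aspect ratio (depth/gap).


Aspect ratio = depth / gap
Ratio = 17.1 / 0.145 = 117.9

117.9


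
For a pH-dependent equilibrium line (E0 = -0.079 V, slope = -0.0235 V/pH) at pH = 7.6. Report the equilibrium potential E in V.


Apply the Pourbaix line equation: E = E0 + slope*pH
E = -0.079 + (-0.0235)*7.6 = -0.079 + (-0.1786) = -0.2576 V
Rounded to 3 decimal places: E = -0.258 V

-0.258 V


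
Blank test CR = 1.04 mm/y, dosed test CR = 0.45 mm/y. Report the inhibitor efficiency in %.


Apply the inhibitor-efficiency definition: IE = (CR_blank − CR_inh)/CR_blank × 100
IE = (1.04 − 0.45) / 1.04 × 100
IE = 0.59 / 1.04 × 100 = 56.7 %

56.7 %


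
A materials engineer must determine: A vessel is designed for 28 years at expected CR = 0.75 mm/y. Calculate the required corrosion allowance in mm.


Corrosion allowance = CR × design life
CA = 0.75 * 28 = 21.0 mm

21.0 mm


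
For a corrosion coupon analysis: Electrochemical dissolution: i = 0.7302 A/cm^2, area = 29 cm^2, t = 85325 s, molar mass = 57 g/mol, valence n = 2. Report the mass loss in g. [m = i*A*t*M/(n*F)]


Apply Faraday's law: m = i*A*t*M / (n*F)
Total charge passed Q = i*A*t = 0.7302*29*85325 = 1806825.135 C
m = Q*M/(n*F) = 1806825.135*57/(2*96485) = 533.705 g

533.705 g


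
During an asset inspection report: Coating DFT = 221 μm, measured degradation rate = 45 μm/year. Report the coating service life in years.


Service life = thickness / degradation rate
Life = 221 / 45 = 4.9 years

4.9 years


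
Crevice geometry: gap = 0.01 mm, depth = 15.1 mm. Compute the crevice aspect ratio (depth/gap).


Aspect ratio = depth / gap
Ratio = 15.1 / 0.01 = 1510.0

1510.0


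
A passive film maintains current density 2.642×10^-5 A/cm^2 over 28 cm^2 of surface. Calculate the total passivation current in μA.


I = i_pass * A, then convert A → μA (×10^6)
I = 2.642×10^-5 * 28 * 10^6 = 739.76 μA

739.76 μA


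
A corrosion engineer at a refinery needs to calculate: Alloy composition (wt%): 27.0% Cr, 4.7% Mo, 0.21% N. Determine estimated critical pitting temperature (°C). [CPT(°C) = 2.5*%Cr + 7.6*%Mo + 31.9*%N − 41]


Apply the ASTM G48 empirical CPT estimate: CPT(°C) = 2.5*%Cr + 7.6*%Mo + 31.9*%N − 41
2.5*27.0 = 67.5; 7.6*4.7 = 35.72; 31.9*0.21 = 6.699
CPT = 67.5 + 35.72 + 6.699 − 41 = 68.919 °C
Rounded to 0.1 °C: CPT ≈ 68.9 °C

68.9 °C


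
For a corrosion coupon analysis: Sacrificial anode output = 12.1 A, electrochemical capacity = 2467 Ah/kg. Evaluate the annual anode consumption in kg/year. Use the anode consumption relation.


Annual consumption = current * hours per year / capacity
Rate = 12.1 * 8760 / 2467 = 43.0 kg/year

43.0 kg/year


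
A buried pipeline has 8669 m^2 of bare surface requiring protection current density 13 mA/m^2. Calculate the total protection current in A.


I = area * current density, then convert mA → A (÷1000)
I = 8669 * 13 / 1000 = 112.7 A

112.7 A


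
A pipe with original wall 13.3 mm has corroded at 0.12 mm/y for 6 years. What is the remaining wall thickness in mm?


Remaining wall = original − CR × time
t = 13.3 − 0.12*6 = 13.3 − 0.72 = 12.58 mm

12.58 mm


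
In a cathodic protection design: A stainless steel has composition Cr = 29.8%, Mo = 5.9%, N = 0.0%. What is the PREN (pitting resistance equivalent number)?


Apply the PREN formula: PREN = Cr + 3.3*Mo + 16*N
PREN = 29.8 + 3.3*5.9 + 16*0.0
PREN = 29.8 + 19.47 + 0.0 = 49.27

49.27


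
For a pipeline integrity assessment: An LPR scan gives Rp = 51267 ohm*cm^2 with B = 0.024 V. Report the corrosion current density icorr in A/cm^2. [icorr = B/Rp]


Apply the Stern-Geary relation: icorr = B / Rp
icorr = 0.024 / 51267 = 4.681×10^-7 A/cm^2

4.681×10^-7 A/cm^2


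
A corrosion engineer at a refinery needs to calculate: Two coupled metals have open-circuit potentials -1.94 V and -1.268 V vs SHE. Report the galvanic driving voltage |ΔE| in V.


Driving voltage is the absolute potential difference.
|ΔE| = |-1.94 − (-1.268)| = 0.672 V

0.672 V


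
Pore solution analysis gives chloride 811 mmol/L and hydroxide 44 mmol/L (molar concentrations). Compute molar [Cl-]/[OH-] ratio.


Threshold parameter = [Cl-] / [OH-] (molar basis; both in mmol/L, so units cancel)
Ratio = 811 / 44 = 18.43

18.43


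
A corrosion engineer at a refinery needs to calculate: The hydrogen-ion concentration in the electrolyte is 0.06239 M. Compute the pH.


pH = −log10[H+]
pH = −log10(0.06239) = 1.2

1.2


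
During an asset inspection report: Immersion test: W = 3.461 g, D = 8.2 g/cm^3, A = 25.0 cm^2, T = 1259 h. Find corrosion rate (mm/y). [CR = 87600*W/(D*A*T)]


Apply the mm/y weight-loss relation: CR = 87600 * W / (D * A * T)
Numerator: 87600 * 3.461 = 303183.6
Denominator: 8.2 * 25.0 * 1259 = 258095.0
CR = 303183.6 / 258095.0 = 1.174698 mm/y

1.174698 mm/y


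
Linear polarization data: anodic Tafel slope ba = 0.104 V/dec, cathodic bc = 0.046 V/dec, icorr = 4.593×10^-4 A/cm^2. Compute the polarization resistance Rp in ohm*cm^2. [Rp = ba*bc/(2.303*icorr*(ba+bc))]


Apply the Stern-Geary equation: Rp = ba*bc / (2.303*icorr*(ba+bc))
ba*bc = 0.104*0.046 = 0.004784
ba+bc = 0.15; 2.303*icorr*(ba+bc) = 2.303*4.593×10^-4*0.15 = 1.5866518×10^-4
Rp = 0.004784 / 1.5866518×10^-4 = 30.15 ohm*cm^2

30.15 ohm*cm^2


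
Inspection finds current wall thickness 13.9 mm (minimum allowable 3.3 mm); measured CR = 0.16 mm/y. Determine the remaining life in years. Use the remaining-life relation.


Apply the remaining-life relation: RL = (t_current − t_min) / CR
RL = (13.9 − 3.3) / 0.16 = 10.6 / 0.16 = 66.3 years

66.3 years


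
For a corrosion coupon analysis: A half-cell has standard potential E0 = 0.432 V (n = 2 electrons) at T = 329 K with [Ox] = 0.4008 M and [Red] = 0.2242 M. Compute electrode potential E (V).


Apply the Nernst equation: E = E0 + (RT/nF)*ln([Ox]/[Red])
Step 1: RT/nF = 8.314*329/(2*96485) = 0.01417477 V
Step 2: [Ox]/[Red] = 0.4008/0.2242 = 1.78769
Step 3: ln(1.78769) = 0.580924
Step 4: correction = 0.01417477 * 0.580924 = 0.008 V
E = 0.432 + 0.008 = 0.44 V

0.44 V


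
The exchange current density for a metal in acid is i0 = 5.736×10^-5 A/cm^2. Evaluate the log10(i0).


i0 = 5.736×10^-5 A/cm^2
log10(i0) = -4.241

-4.241


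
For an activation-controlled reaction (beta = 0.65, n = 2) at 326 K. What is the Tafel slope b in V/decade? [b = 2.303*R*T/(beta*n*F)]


Apply the Tafel slope relation: b = 2.303*R*T/(beta*n*F)
Numerator: 2.303 * 8.314 * 326 = 6241.97
Denominator: 0.65 * 2 * 96485 = 125430.5
b = 6241.97 / 125430.5 = 0.05 V/decade

0.05 V/decade


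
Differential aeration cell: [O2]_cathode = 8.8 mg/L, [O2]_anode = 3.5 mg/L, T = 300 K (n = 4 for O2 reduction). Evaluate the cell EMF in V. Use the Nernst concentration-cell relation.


Apply the Nernst concentration-cell relation: E = (RT/nF)*ln(C_cathode/C_anode)
RT/nF = 8.314*300/(4*96485) = 0.00646266 V
ln(8.8/3.5) = 0.92199
E = 0.00646266 * 0.92199 = 0.00596 V

0.00596 V


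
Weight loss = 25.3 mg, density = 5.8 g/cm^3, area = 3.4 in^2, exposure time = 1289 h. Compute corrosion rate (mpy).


Apply the mpy weight-loss relation: CR = 534 * W / (D * A * T)
Numerator: 534 * 25.3 = 13510.2
Denominator: 5.8 * 3.4 * 1289 = 25419.08
CR = 13510.2 / 25419.08 = 0.531 mpy

0.531 mpy


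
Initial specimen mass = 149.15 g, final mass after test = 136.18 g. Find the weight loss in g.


Weight loss = initial − final
WL = 149.15 − 136.18 = 12.97 g

12.97 g


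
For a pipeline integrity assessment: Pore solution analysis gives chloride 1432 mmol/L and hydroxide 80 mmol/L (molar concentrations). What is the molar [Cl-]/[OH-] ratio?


Threshold parameter = [Cl-] / [OH-] (molar basis; both in mmol/L, so units cancel)
Ratio = 1432 / 80 = 17.9

17.9


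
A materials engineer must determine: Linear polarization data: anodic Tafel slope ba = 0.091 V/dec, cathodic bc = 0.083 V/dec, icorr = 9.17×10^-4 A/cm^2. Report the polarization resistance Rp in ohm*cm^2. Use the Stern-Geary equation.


Apply the Stern-Geary equation: Rp = ba*bc / (2.303*icorr*(ba+bc))
ba*bc = 0.091*0.083 = 0.007553
ba+bc = 0.174; 2.303*icorr*(ba+bc) = 2.303*9.17×10^-4*0.174 = 3.6746207×10^-4
Rp = 0.007553 / 3.6746207×10^-4 = 20.6 ohm*cm^2

20.6 ohm*cm^2


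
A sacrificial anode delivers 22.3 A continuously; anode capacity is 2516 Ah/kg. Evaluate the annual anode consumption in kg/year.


Annual consumption = current * hours per year / capacity
Rate = 22.3 * 8760 / 2516 = 77.6 kg/year

77.6 kg/year


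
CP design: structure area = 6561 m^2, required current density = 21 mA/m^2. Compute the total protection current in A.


I = area * current density, then convert mA → A (÷1000)
I = 6561 * 21 / 1000 = 137.78 A

137.78 A


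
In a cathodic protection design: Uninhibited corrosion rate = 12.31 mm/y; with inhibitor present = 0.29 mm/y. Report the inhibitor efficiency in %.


Apply the inhibitor-efficiency definition: IE = (CR_blank − CR_inh)/CR_blank × 100
IE = (12.31 − 0.29) / 12.31 × 100
IE = 12.02 / 12.31 × 100 = 97.6 %

97.6 %


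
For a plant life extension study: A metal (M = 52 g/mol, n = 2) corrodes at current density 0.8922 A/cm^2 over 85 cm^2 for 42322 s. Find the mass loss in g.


Apply Faraday's law: m = i*A*t*M / (n*F)
Total charge passed Q = i*A*t = 0.8922*85*42322 = 3209573.514 C
m = Q*M/(n*F) = 3209573.514*52/(2*96485) = 864.89 g

864.89 g


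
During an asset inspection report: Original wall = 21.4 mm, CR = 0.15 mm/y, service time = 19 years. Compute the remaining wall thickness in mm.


Remaining wall = original − CR × time
t = 21.4 − 0.15*19 = 21.4 − 2.85 = 18.55 mm

18.55 mm


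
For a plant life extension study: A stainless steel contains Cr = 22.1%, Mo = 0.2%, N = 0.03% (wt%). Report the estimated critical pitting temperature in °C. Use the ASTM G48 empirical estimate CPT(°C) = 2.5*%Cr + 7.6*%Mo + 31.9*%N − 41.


Apply the ASTM G48 empirical CPT estimate: CPT(°C) = 2.5*%Cr + 7.6*%Mo + 31.9*%N − 41
2.5*22.1 = 55.25; 7.6*0.2 = 1.52; 31.9*0.03 = 0.957
CPT = 55.25 + 1.52 + 0.957 − 41 = 16.727 °C
Rounded to 0.1 °C: CPT ≈ 16.7 °C

16.7 °C


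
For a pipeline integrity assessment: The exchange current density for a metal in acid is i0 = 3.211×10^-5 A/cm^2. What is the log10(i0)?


i0 = 3.211×10^-5 A/cm^2
log10(i0) = -4.493

-4.493


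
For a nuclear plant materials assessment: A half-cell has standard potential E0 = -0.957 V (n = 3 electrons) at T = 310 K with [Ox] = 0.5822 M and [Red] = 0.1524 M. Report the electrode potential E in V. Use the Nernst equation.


Apply the Nernst equation: E = E0 + (RT/nF)*ln([Ox]/[Red])
Step 1: RT/nF = 8.314*310/(3*96485) = 0.00890411 V
Step 2: [Ox]/[Red] = 0.5822/0.1524 = 3.82021
Step 3: ln(3.82021) = 1.340305
Step 4: correction = 0.00890411 * 1.340305 = 0.012 V
E = -0.957 + 0.012 = -0.945 V

-0.945 V


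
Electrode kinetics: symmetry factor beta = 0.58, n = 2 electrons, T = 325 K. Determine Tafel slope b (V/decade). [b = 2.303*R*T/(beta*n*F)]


Apply the Tafel slope relation: b = 2.303*R*T/(beta*n*F)
Numerator: 2.303 * 8.314 * 325 = 6222.82
Denominator: 0.58 * 2 * 96485 = 111922.6
b = 6222.82 / 111922.6 = 0.0556 V/decade

0.0556 V/decade


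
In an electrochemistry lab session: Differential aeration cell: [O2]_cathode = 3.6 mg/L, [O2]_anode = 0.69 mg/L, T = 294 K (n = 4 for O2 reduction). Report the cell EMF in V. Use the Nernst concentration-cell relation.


Apply the Nernst concentration-cell relation: E = (RT/nF)*ln(C_cathode/C_anode)
RT/nF = 8.314*294/(4*96485) = 0.00633341 V
ln(3.6/0.69) = 1.652
E = 0.00633341 * 1.652 = 0.01046 V

0.01046 V


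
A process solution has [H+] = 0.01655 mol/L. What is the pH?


pH = −log10[H+]
pH = −log10(0.01655) = 1.78

1.78


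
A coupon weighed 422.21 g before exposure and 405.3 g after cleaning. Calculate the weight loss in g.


Weight loss = initial − final
WL = 422.21 − 405.3 = 16.91 g

16.91 g


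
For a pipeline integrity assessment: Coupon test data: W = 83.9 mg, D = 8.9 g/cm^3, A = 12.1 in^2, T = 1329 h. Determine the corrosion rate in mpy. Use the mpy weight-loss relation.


Apply the mpy weight-loss relation: CR = 534 * W / (D * A * T)
Numerator: 534 * 83.9 = 44802.6
Denominator: 8.9 * 12.1 * 1329 = 143120.01
CR = 44802.6 / 143120.01 = 0.313 mpy

0.313 mpy


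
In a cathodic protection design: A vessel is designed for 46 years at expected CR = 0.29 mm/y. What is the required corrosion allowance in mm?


Corrosion allowance = CR × design life
CA = 0.29 * 46 = 13.34 mm

13.34 mm


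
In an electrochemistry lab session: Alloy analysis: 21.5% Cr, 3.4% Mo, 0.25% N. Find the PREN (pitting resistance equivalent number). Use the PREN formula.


Apply the PREN formula: PREN = Cr + 3.3*Mo + 16*N
PREN = 21.5 + 3.3*3.4 + 16*0.25
PREN = 21.5 + 11.22 + 4.0 = 36.72

36.72


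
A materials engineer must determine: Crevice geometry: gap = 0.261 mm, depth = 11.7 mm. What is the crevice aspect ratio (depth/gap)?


Aspect ratio = depth / gap
Ratio = 11.7 / 0.261 = 44.8

44.8


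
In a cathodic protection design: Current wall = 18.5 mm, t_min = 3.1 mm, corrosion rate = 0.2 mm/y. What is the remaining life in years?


Apply the remaining-life relation: RL = (t_current − t_min) / CR
RL = (18.5 − 3.1) / 0.2 = 15.4 / 0.2 = 77.0 years

77.0 years


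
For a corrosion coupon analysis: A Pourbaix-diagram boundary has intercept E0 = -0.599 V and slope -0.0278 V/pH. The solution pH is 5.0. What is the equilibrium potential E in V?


Apply the Pourbaix line equation: E = E0 + slope*pH
E = -0.599 + (-0.0278)*5.0 = -0.599 + (-0.139) = -0.738 V
Rounded to 4 decimal places: E = -0.7380 V

-0.7380 V


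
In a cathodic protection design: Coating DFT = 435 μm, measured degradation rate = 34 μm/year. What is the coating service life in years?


Service life = thickness / degradation rate
Life = 435 / 34 = 12.8 years

12.8 years


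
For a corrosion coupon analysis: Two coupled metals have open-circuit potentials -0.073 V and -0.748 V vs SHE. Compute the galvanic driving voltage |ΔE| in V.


Driving voltage is the absolute potential difference.
|ΔE| = |-0.073 − (-0.748)| = 0.675 V

0.675 V


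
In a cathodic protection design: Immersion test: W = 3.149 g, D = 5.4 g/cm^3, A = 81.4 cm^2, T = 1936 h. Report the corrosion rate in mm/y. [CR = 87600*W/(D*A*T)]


Apply the mm/y weight-loss relation: CR = 87600 * W / (D * A * T)
Numerator: 87600 * 3.149 = 275852.4
Denominator: 5.4 * 81.4 * 1936 = 850988.16
CR = 275852.4 / 850988.16 = 0.32416 mm/y

0.32416 mm/y


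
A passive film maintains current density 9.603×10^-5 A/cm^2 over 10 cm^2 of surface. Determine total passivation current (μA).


I = i_pass * A, then convert A → μA (×10^6)
I = 9.603×10^-5 * 10 * 10^6 = 960.3 μA

960.3 μA


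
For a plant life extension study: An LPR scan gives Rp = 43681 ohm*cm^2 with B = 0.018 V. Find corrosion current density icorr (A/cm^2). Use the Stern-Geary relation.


Apply the Stern-Geary relation: icorr = B / Rp
icorr = 0.018 / 43681 = 4.121×10^-7 A/cm^2

4.121×10^-7 A/cm^2


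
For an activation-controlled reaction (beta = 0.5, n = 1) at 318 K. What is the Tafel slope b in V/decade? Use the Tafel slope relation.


Apply the Tafel slope relation: b = 2.303*R*T/(beta*n*F)
Numerator: 2.303 * 8.314 * 318 = 6088.79
Denominator: 0.5 * 1 * 96485 = 48242.5
b = 6088.79 / 48242.5 = 0.126 V/decade

0.126 V/decade


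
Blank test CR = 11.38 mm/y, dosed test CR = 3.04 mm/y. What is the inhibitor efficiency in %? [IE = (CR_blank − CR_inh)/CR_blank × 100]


Apply the inhibitor-efficiency definition: IE = (CR_blank − CR_inh)/CR_blank × 100
IE = (11.38 − 3.04) / 11.38 × 100
IE = 8.34 / 11.38 × 100 = 73.3 %

73.3 %


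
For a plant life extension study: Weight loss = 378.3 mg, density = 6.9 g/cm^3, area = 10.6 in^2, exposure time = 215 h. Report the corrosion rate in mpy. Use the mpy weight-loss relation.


Apply the mpy weight-loss relation: CR = 534 * W / (D * A * T)
Numerator: 534 * 378.3 = 202012.2
Denominator: 6.9 * 10.6 * 215 = 15725.1
CR = 202012.2 / 15725.1 = 12.846 mpy

12.846 mpy


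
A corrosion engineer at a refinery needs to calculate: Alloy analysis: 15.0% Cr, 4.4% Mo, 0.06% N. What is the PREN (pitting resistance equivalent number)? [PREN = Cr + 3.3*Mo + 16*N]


Apply the PREN formula: PREN = Cr + 3.3*Mo + 16*N
PREN = 15.0 + 3.3*4.4 + 16*0.06
PREN = 15.0 + 14.52 + 0.96 = 30.48

30.48


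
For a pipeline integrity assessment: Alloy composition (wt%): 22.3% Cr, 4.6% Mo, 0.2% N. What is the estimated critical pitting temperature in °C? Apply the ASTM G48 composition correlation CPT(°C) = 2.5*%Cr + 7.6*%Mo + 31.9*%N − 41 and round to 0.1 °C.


Apply the ASTM G48 empirical CPT estimate: CPT(°C) = 2.5*%Cr + 7.6*%Mo + 31.9*%N − 41
2.5*22.3 = 55.75; 7.6*4.6 = 34.96; 31.9*0.2 = 6.38
CPT = 55.75 + 34.96 + 6.38 − 41 = 56.09 °C
Rounded to 0.1 °C: CPT ≈ 56.1 °C

56.1 °C


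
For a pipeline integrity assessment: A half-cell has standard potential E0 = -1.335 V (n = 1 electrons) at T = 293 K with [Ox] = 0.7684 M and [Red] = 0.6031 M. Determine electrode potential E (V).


Apply the Nernst equation: E = E0 + (RT/nF)*ln([Ox]/[Red])
Step 1: RT/nF = 8.314*293/(1*96485) = 0.02524747 V
Step 2: [Ox]/[Red] = 0.7684/0.6031 = 1.274084
Step 3: ln(1.274084) = 0.242227
Step 4: correction = 0.02524747 * 0.242227 = 0.006 V
E = -1.335 + 0.006 = -1.329 V

-1.329 V


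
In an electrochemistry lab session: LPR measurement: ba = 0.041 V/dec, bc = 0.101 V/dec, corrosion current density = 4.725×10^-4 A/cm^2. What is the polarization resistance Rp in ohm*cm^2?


Apply the Stern-Geary equation: Rp = ba*bc / (2.303*icorr*(ba+bc))
ba*bc = 0.041*0.101 = 0.004141
ba+bc = 0.142; 2.303*icorr*(ba+bc) = 2.303*4.725×10^-4*0.142 = 1.5451978×10^-4
Rp = 0.004141 / 1.5451978×10^-4 = 26.8 ohm*cm^2

26.8 ohm*cm^2


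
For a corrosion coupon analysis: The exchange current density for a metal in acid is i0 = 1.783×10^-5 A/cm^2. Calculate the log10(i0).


i0 = 1.783×10^-5 A/cm^2
log10(i0) = -4.749

-4.749


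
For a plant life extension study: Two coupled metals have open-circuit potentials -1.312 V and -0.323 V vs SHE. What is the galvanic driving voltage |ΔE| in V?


Driving voltage is the absolute potential difference.
|ΔE| = |-1.312 − (-0.323)| = 0.989 V

0.989 V


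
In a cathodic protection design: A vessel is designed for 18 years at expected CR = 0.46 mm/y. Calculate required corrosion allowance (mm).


Corrosion allowance = CR × design life
CA = 0.46 * 18 = 8.28 mm

8.28 mm


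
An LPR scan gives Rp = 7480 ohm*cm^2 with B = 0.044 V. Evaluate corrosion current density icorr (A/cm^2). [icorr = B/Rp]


Apply the Stern-Geary relation: icorr = B / Rp
icorr = 0.044 / 7480 = 5.882×10^-6 A/cm^2

5.882×10^-6 A/cm^2


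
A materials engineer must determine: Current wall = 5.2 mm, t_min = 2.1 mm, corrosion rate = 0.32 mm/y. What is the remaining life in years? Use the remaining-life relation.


Apply the remaining-life relation: RL = (t_current − t_min) / CR
RL = (5.2 − 2.1) / 0.32 = 3.1 / 0.32 = 9.7 years

9.7 years


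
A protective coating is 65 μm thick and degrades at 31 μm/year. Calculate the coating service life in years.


Service life = thickness / degradation rate
Life = 65 / 31 = 2.1 years

2.1 years


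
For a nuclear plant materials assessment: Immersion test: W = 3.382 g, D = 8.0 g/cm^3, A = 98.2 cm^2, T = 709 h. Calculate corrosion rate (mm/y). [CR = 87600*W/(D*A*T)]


Apply the mm/y weight-loss relation: CR = 87600 * W / (D * A * T)
Numerator: 87600 * 3.382 = 296263.2
Denominator: 8.0 * 98.2 * 709 = 556990.4
CR = 296263.2 / 556990.4 = 0.5319 mm/y

0.5319 mm/y


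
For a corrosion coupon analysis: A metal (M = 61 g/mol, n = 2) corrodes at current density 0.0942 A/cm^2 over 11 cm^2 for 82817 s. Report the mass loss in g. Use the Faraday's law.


Apply Faraday's law: m = i*A*t*M / (n*F)
Total charge passed Q = i*A*t = 0.0942*11*82817 = 85814.9754 C
m = Q*M/(n*F) = 85814.9754*61/(2*96485) = 27.1271 g

27.1271 g


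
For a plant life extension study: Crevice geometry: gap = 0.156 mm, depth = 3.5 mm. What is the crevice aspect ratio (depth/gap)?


Aspect ratio = depth / gap
Ratio = 3.5 / 0.156 = 22.4

22.4


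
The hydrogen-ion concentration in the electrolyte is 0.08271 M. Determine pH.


pH = −log10[H+]
pH = −log10(0.08271) = 1.08

1.08


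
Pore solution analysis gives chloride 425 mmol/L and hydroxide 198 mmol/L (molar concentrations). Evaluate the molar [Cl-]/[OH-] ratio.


Threshold parameter = [Cl-] / [OH-] (molar basis; both in mmol/L, so units cancel)
Ratio = 425 / 198 = 2.15

2.15


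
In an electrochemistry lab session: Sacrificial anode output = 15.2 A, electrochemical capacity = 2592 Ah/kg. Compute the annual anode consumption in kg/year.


Annual consumption = current * hours per year / capacity
Rate = 15.2 * 8760 / 2592 = 51.4 kg/year

51.4 kg/year


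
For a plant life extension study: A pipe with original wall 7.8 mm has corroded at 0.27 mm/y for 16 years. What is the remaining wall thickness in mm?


Remaining wall = original − CR × time
t = 7.8 − 0.27*16 = 7.8 − 4.32 = 3.48 mm

3.48 mm


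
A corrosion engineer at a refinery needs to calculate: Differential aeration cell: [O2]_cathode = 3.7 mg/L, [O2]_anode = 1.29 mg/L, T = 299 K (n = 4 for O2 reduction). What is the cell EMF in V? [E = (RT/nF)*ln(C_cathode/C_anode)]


Apply the Nernst concentration-cell relation: E = (RT/nF)*ln(C_cathode/C_anode)
RT/nF = 8.314*299/(4*96485) = 0.00644112 V
ln(3.7/1.29) = 1.05369
E = 0.00644112 * 1.05369 = 0.00679 V

0.00679 V


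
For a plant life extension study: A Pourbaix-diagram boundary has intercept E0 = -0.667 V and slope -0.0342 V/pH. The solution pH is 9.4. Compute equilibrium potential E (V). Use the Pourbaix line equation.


Apply the Pourbaix line equation: E = E0 + slope*pH
E = -0.667 + (-0.0342)*9.4 = -0.667 + (-0.32148) = -0.98848 V
Rounded to 3 decimal places: E = -0.988 V

-0.988 V


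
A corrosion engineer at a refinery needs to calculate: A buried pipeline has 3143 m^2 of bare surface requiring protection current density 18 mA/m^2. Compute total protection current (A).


I = area * current density, then convert mA → A (÷1000)
I = 3143 * 18 / 1000 = 56.57 A

56.57 A


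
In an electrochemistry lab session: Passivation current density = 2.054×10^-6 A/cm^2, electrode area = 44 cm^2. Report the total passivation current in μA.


I = i_pass * A, then convert A → μA (×10^6)
I = 2.054×10^-6 * 44 * 10^6 = 90.38 μA

90.38 μA


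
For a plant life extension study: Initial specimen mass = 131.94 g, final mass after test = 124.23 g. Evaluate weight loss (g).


Weight loss = initial − final
WL = 131.94 − 124.23 = 7.71 g

7.71 g


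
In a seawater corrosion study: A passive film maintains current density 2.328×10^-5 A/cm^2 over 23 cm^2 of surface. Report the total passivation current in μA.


I = i_pass * A, then convert A → μA (×10^6)
I = 2.328×10^-5 * 23 * 10^6 = 535.44 μA

535.44 μA


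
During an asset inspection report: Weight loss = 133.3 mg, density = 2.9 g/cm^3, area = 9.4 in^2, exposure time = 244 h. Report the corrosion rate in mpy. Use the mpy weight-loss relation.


Apply the mpy weight-loss relation: CR = 534 * W / (D * A * T)
Numerator: 534 * 133.3 = 71182.2
Denominator: 2.9 * 9.4 * 244 = 6651.44
CR = 71182.2 / 6651.44 = 10.7018 mpy

10.7018 mpy


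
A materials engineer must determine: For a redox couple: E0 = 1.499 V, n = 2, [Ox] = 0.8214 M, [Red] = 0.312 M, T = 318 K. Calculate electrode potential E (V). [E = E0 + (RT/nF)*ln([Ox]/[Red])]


Apply the Nernst equation: E = E0 + (RT/nF)*ln([Ox]/[Red])
Step 1: RT/nF = 8.314*318/(2*96485) = 0.01370084 V
Step 2: [Ox]/[Red] = 0.8214/0.312 = 2.632692
Step 3: ln(2.632692) = 0.968007
Step 4: correction = 0.01370084 * 0.968007 = 0.013 V
E = 1.499 + 0.013 = 1.512 V

1.512 V


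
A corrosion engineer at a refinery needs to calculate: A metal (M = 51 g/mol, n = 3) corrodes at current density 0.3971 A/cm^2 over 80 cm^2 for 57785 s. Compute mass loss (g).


Apply Faraday's law: m = i*A*t*M / (n*F)
Total charge passed Q = i*A*t = 0.3971*80*57785 = 1835713.88 C
m = Q*M/(n*F) = 1835713.88*51/(3*96485) = 323.44 g

323.44 g


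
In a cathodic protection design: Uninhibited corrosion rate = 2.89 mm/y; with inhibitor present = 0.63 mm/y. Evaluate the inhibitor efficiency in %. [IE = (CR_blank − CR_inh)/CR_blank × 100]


Apply the inhibitor-efficiency definition: IE = (CR_blank − CR_inh)/CR_blank × 100
IE = (2.89 − 0.63) / 2.89 × 100
IE = 2.26 / 2.89 × 100 = 78.2 %

78.2 %


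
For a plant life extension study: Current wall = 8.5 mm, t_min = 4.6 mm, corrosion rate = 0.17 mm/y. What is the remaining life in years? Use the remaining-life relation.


Apply the remaining-life relation: RL = (t_current − t_min) / CR
RL = (8.5 − 4.6) / 0.17 = 3.9 / 0.17 = 22.9 years

22.9 years


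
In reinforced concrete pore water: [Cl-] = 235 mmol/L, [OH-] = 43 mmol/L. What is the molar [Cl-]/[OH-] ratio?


Threshold parameter = [Cl-] / [OH-] (molar basis; both in mmol/L, so units cancel)
Ratio = 235 / 43 = 5.47

5.47


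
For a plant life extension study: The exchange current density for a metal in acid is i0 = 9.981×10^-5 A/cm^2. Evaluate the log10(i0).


i0 = 9.981×10^-5 A/cm^2
log10(i0) = -4.001

-4.001


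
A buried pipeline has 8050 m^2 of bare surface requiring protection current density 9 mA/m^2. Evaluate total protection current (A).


I = area * current density, then convert mA → A (÷1000)
I = 8050 * 9 / 1000 = 72.45 A

72.45 A


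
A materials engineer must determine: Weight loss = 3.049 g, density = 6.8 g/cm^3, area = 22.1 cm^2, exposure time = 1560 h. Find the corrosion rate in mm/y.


Apply the mm/y weight-loss relation: CR = 87600 * W / (D * A * T)
Numerator: 87600 * 3.049 = 267092.4
Denominator: 6.8 * 22.1 * 1560 = 234436.8
CR = 267092.4 / 234436.8 = 1.139294 mm/y

1.139294 mm/y


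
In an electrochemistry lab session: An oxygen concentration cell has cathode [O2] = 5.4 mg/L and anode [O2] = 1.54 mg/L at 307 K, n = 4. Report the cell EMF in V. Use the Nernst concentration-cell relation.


Apply the Nernst concentration-cell relation: E = (RT/nF)*ln(C_cathode/C_anode)
RT/nF = 8.314*307/(4*96485) = 0.00661346 V
ln(5.4/1.54) = 1.25462
E = 0.00661346 * 1.25462 = 0.0083 V

0.0083 V


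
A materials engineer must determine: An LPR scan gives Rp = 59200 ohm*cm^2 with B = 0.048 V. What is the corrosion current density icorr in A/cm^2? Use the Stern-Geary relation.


Apply the Stern-Geary relation: icorr = B / Rp
icorr = 0.048 / 59200 = 8.108×10^-7 A/cm^2

8.108×10^-7 A/cm^2


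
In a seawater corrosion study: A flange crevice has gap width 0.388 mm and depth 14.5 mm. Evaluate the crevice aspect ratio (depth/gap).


Aspect ratio = depth / gap
Ratio = 14.5 / 0.388 = 37.4

37.4


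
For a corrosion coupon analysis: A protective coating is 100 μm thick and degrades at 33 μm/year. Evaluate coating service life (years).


Service life = thickness / degradation rate
Life = 100 / 33 = 3.0 years

3.0 years


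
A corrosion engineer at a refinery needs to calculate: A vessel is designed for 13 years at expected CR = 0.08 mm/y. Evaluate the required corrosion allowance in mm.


Corrosion allowance = CR × design life
CA = 0.08 * 13 = 1.04 mm

1.04 mm


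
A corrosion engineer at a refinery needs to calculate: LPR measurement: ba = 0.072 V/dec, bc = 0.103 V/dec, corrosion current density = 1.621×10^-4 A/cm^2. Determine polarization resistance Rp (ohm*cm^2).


Apply the Stern-Geary equation: Rp = ba*bc / (2.303*icorr*(ba+bc))
ba*bc = 0.072*0.103 = 0.007416
ba+bc = 0.175; 2.303*icorr*(ba+bc) = 2.303*1.621×10^-4*0.175 = 6.5330352×10^-5
Rp = 0.007416 / 6.5330352×10^-5 = 113.5 ohm*cm^2

113.5 ohm*cm^2


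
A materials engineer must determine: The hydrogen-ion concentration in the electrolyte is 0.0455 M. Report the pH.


pH = −log10[H+]
pH = −log10(0.0455) = 1.34

1.34


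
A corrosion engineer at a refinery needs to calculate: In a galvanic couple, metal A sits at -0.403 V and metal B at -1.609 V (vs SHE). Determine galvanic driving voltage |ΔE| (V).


Driving voltage is the absolute potential difference.
|ΔE| = |-0.403 − (-1.609)| = 1.206 V

1.206 V


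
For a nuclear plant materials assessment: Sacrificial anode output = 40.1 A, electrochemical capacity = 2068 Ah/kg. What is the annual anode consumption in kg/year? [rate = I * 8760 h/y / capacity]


Annual consumption = current * hours per year / capacity
Rate = 40.1 * 8760 / 2068 = 169.9 kg/year

169.9 kg/year


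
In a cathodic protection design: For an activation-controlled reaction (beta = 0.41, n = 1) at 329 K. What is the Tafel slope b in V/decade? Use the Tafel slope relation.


Apply the Tafel slope relation: b = 2.303*R*T/(beta*n*F)
Numerator: 2.303 * 8.314 * 329 = 6299.41
Denominator: 0.41 * 1 * 96485 = 39558.85
b = 6299.41 / 39558.85 = 0.1592 V/decade

0.1592 V/decade


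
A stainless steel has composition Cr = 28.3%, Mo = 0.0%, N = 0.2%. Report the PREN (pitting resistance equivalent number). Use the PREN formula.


Apply the PREN formula: PREN = Cr + 3.3*Mo + 16*N
PREN = 28.3 + 3.3*0.0 + 16*0.2
PREN = 28.3 + 0.0 + 3.2 = 31.5

31.5


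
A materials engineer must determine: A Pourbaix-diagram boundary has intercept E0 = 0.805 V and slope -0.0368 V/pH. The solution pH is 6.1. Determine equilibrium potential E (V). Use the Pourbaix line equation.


Apply the Pourbaix line equation: E = E0 + slope*pH
E = 0.805 + (-0.0368)*6.1 = 0.805 + (-0.22448) = 0.58052 V
Rounded to 4 decimal places: E = 0.5805 V

0.5805 V


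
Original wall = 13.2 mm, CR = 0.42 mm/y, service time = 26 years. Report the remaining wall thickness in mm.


Remaining wall = original − CR × time
t = 13.2 − 0.42*26 = 13.2 − 10.92 = 2.28 mm

2.28 mm


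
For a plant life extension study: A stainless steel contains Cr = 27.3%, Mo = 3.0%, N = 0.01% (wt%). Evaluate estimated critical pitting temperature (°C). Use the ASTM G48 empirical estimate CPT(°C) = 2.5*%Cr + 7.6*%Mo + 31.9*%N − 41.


Apply the ASTM G48 empirical CPT estimate: CPT(°C) = 2.5*%Cr + 7.6*%Mo + 31.9*%N − 41
2.5*27.3 = 68.25; 7.6*3.0 = 22.8; 31.9*0.01 = 0.319
CPT = 68.25 + 22.8 + 0.319 − 41 = 50.369 °C
Rounded to 0.1 °C: CPT ≈ 50.4 °C

50.4 °C


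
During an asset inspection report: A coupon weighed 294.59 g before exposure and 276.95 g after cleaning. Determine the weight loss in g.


Weight loss = initial − final
WL = 294.59 − 276.95 = 17.64 g

17.64 g


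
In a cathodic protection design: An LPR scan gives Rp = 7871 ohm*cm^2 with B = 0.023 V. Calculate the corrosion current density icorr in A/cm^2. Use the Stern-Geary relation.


Apply the Stern-Geary relation: icorr = B / Rp
icorr = 0.023 / 7871 = 2.922×10^-6 A/cm^2

2.922×10^-6 A/cm^2


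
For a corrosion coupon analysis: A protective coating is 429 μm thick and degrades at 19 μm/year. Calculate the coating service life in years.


Service life = thickness / degradation rate
Life = 429 / 19 = 22.6 years

22.6 years


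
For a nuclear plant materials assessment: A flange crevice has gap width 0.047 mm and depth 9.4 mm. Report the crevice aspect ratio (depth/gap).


Aspect ratio = depth / gap
Ratio = 9.4 / 0.047 = 200.0

200.0


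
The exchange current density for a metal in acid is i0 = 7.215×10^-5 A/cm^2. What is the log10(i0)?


i0 = 7.215×10^-5 A/cm^2
log10(i0) = -4.142

-4.142


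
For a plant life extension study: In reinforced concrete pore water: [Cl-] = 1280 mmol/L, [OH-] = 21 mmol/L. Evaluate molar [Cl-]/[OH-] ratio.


Threshold parameter = [Cl-] / [OH-] (molar basis; both in mmol/L, so units cancel)
Ratio = 1280 / 21 = 60.95

60.95


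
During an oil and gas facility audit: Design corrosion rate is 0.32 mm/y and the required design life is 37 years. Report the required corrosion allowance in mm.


Corrosion allowance = CR × design life
CA = 0.32 * 37 = 11.84 mm

11.84 mm


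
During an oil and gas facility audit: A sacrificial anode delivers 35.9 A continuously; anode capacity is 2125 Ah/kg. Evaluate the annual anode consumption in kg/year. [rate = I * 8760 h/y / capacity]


Annual consumption = current * hours per year / capacity
Rate = 35.9 * 8760 / 2125 = 148.0 kg/year

148.0 kg/year


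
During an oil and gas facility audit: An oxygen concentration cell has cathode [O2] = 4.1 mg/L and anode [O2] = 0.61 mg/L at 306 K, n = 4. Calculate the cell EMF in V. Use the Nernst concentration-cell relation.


Apply the Nernst concentration-cell relation: E = (RT/nF)*ln(C_cathode/C_anode)
RT/nF = 8.314*306/(4*96485) = 0.00659192 V
ln(4.1/0.61) = 1.90528
E = 0.00659192 * 1.90528 = 0.01256 V

0.01256 V
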